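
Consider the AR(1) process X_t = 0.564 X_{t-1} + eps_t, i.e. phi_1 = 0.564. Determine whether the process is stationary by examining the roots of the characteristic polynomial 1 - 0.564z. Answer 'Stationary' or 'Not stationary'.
\text{Stationary}

The AR(p) characteristic polynomial is P(z) = 1 - 0.564z.
Stationarity requires all roots to lie outside the unit circle, i.e. |z| > 1 for every root.
This is linear in z: 1 + (-0.564) z = 0  =>  z = -1/(-0.564) = 1.77305,  |z| = 1.77305.
Moduli of all roots: 1.7730.
All moduli strictly greater than 1? Yes.
Verdict: Stationary.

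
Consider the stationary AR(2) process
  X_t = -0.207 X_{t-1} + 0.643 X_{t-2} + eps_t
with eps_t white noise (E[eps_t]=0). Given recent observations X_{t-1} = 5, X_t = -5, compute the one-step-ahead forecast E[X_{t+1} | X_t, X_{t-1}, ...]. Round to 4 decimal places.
E[X_{t+1} \mid \mathcal F_t] = 4.2500

For an AR(p) model X_t = c + sum_i phi_i X_{t-i} + eps_t, the
one-step-ahead conditional mean is
  E[X_{t+1} | X_t, ...] = c + sum_i phi_i X_{t+1-i}.
Substitute known values:
  E[X_{t+1} | ...] = (-0.207) * (-5) + (0.643) * (5)
                   = 4.2500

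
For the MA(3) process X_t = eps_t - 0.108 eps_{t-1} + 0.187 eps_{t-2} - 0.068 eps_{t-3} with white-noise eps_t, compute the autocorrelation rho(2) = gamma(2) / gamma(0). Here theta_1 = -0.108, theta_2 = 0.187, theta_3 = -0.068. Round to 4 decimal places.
\rho(2) = 0.1849

For an MA(q) process with theta_0 = 1, the autocovariance is
  gamma(k) = sigma^2 * sum_{i=0..q-k} theta_i * theta_{i+k},
and rho(k) = gamma(k) / gamma(0). Sigma^2 cancels.
  numerator   = (1)*(0.187) + (-0.108)*(-0.068) = 0.194344.
  denominator = (1)^2 + (-0.108)^2 + (0.187)^2 + (-0.068)^2 = 1.051257.
  rho(2) = 0.194344 / 1.051257 = 0.1849.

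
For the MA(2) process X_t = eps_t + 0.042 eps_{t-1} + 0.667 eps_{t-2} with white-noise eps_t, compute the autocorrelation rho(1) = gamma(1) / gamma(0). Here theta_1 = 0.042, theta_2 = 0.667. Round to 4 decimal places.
\rho(1) = 0.0484

For an MA(q) process with theta_0 = 1, the autocovariance is
  gamma(k) = sigma^2 * sum_{i=0..q-k} theta_i * theta_{i+k},
and rho(k) = gamma(k) / gamma(0). Sigma^2 cancels.
  numerator   = (1)*(0.042) + (0.042)*(0.667) = 0.070014.
  denominator = (1)^2 + (0.042)^2 + (0.667)^2 = 1.446653.
  rho(1) = 0.070014 / 1.446653 = 0.0484.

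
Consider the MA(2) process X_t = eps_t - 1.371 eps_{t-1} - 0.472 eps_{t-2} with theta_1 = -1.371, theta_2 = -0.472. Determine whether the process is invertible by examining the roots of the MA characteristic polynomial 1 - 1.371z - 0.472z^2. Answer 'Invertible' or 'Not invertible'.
\text{Not invertible}

The MA(q) characteristic polynomial is P(z) = 1 - 1.371z - 0.472z^2.
Invertibility requires all roots to lie outside the unit circle, i.e. |z| > 1 for every root.
Set 1 + (-1.371) z + (-0.472) z^2 = 0, i.e. a z^2 + b z + c = 0 with a = -0.472, b = -1.371, c = 1.
Discriminant D = b^2 - 4ac = (-1.371)^2 - 4*(-0.472)*1 = 1.879641 - (-1.888) = 3.767641.
D >= 0, so the roots are real: z = (-b +/- sqrt(D)) / (2a) = (1.371 +/- 1.941041) / (-0.944).
  z_1 = (1.371 + 1.941041) / (-0.944) = -3.5085,   |z_1| = 3.5085.
  z_2 = (1.371 - 1.941041) / (-0.944) = 0.6039,   |z_2| = 0.6039.
Moduli of all roots: 3.5085, 0.6039.
All moduli strictly greater than 1? No.
Verdict: Not invertible.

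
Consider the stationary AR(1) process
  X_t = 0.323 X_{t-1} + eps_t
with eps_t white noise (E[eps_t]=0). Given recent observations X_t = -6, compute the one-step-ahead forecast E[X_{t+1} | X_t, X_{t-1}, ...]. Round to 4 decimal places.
E[X_{t+1} \mid \mathcal F_t] = -1.9380

For an AR(p) model X_t = c + sum_i phi_i X_{t-i} + eps_t, the
one-step-ahead conditional mean is
  E[X_{t+1} | X_t, ...] = c + sum_i phi_i X_{t+1-i}.
Substitute known values:
  E[X_{t+1} | ...] = (0.323) * (-6)
                   = -1.9380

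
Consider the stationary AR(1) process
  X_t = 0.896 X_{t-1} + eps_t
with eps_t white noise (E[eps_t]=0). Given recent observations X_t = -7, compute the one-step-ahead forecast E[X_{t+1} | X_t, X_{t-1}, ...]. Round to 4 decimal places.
E[X_{t+1} \mid \mathcal F_t] = -6.2720

For an AR(p) model X_t = c + sum_i phi_i X_{t-i} + eps_t, the
one-step-ahead conditional mean is
  E[X_{t+1} | X_t, ...] = c + sum_i phi_i X_{t+1-i}.
Substitute known values:
  E[X_{t+1} | ...] = (0.896) * (-7)
                   = -6.2720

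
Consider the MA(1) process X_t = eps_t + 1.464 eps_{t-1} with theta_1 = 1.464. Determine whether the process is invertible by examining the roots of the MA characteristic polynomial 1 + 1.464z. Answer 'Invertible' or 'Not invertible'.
\text{Not invertible}

The MA(q) characteristic polynomial is P(z) = 1 + 1.464z.
Invertibility requires all roots to lie outside the unit circle, i.e. |z| > 1 for every root.
This is linear in z: 1 + (1.464) z = 0  =>  z = -1/(1.464) = -0.68306,  |z| = 0.68306.
Moduli of all roots: 0.6831.
All moduli strictly greater than 1? No.
Verdict: Not invertible.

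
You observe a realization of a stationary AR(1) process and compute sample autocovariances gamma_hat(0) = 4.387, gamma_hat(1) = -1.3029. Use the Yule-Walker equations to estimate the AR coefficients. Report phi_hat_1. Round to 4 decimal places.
\hat\phi_{1} = -0.2970

The Yule-Walker equations for an AR(p) process read, in matrix form,
  Gamma_p phi = r_p,   with   (Gamma_p)_{ij} = gamma(|i - j|),
                       (r_p)_i = gamma(i),   i,j = 1..p.
Substitute the sample gammas (Toeplitz matrix and right-hand side of size 1):
  Gamma_p = [[4.387]]
  r_p     = [-1.3029]
With p = 1 this is the single equation gamma(0) phi_1 = gamma(1):
  phi_hat_1 = gamma(1) / gamma(0) = -1.3029 / 4.387 = -0.2970.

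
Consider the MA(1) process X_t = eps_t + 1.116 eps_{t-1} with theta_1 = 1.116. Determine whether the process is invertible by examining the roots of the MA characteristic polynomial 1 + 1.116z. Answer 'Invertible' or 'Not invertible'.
\text{Not invertible}

The MA(q) characteristic polynomial is P(z) = 1 + 1.116z.
Invertibility requires all roots to lie outside the unit circle, i.e. |z| > 1 for every root.
This is linear in z: 1 + (1.116) z = 0  =>  z = -1/(1.116) = -0.896057,  |z| = 0.896057.
Moduli of all roots: 0.8961.
All moduli strictly greater than 1? No.
Verdict: Not invertible.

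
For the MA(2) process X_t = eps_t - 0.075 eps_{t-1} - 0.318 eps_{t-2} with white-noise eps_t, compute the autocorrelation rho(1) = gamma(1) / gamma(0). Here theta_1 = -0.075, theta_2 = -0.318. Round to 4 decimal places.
\rho(1) = -0.0462

For an MA(q) process with theta_0 = 1, the autocovariance is
  gamma(k) = sigma^2 * sum_{i=0..q-k} theta_i * theta_{i+k},
and rho(k) = gamma(k) / gamma(0). Sigma^2 cancels.
  numerator   = (1)*(-0.075) + (-0.075)*(-0.318) = -0.05115.
  denominator = (1)^2 + (-0.075)^2 + (-0.318)^2 = 1.106749.
  rho(1) = -0.05115 / 1.106749 = -0.0462.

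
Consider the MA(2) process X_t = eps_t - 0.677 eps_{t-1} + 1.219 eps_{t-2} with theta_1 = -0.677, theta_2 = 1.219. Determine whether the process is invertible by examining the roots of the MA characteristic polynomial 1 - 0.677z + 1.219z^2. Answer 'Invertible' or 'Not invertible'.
\text{Not invertible}

The MA(q) characteristic polynomial is P(z) = 1 - 0.677z + 1.219z^2.
Invertibility requires all roots to lie outside the unit circle, i.e. |z| > 1 for every root.
Set 1 + (-0.677) z + (1.219) z^2 = 0, i.e. a z^2 + b z + c = 0 with a = 1.219, b = -0.677, c = 1.
Discriminant D = b^2 - 4ac = (-0.677)^2 - 4*(1.219)*1 = 0.458329 - (4.876) = -4.417671.
D < 0, so the roots are the complex-conjugate pair z = (-b +/- i sqrt(-D)) / (2a) = 0.2777 +/- 0.8621i.
For a conjugate pair |z|^2 = z * conj(z) = (product of roots) = c/a = 1/(1.219) = 0.820345, so |z| = sqrt(0.820345) = 0.9057 for both roots.
Moduli of all roots: 0.9057, 0.9057.
All moduli strictly greater than 1? No.
Verdict: Not invertible.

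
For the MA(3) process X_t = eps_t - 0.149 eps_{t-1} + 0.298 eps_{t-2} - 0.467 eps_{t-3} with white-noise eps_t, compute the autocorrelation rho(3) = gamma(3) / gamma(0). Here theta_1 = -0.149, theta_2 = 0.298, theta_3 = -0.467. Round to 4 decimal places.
\rho(3) = -0.3514

For an MA(q) process with theta_0 = 1, the autocovariance is
  gamma(k) = sigma^2 * sum_{i=0..q-k} theta_i * theta_{i+k},
and rho(k) = gamma(k) / gamma(0). Sigma^2 cancels.
  numerator   = (1)*(-0.467) = -0.467.
  denominator = (1)^2 + (-0.149)^2 + (0.298)^2 + (-0.467)^2 = 1.329094.
  rho(3) = -0.467 / 1.329094 = -0.3514.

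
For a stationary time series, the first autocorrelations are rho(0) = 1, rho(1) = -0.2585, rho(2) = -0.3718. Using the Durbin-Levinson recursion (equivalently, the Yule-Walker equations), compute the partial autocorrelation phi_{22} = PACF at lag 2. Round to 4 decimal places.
\phi_{22} = -0.4700

The PACF at lag k is phi_{kk}, the last component of the solution
to the Yule-Walker system G_k phi = r_k where
  (G_k)_{ij} = rho(|i - j|), (r_k)_i = rho(i), i,j = 1..k.
Equivalently, Durbin-Levinson gives phi_{kk} iteratively:
  phi_{11} = rho(1)
  phi_{kk} = [rho(k) - sum_{j=1..k-1} phi_{k-1,j} rho(k-j)]
            / [1 - sum_{j=1..k-1} phi_{k-1,j} rho(j)],
  phi_{k,j} = phi_{k-1,j} - phi_{kk} phi_{k-1,k-j},  j = 1..k-1.
Step k = 1:
  phi_11 = rho(1) = -0.2585.
Step k = 2:
  phi_22 = [rho(2) - phi_11 rho(1)] / [1 - phi_11 rho(1)] = [-0.3718 - (-0.2585)(-0.2585)] / [1 - (-0.2585)(-0.2585)]
         = -0.43862225 / 0.93317775 = -0.47.
Therefore phi_{22} = -0.4700.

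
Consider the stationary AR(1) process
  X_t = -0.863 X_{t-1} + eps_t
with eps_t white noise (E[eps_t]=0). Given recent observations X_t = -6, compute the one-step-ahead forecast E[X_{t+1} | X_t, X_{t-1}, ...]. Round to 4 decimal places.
E[X_{t+1} \mid \mathcal F_t] = 5.1780

For an AR(p) model X_t = c + sum_i phi_i X_{t-i} + eps_t, the
one-step-ahead conditional mean is
  E[X_{t+1} | X_t, ...] = c + sum_i phi_i X_{t+1-i}.
Substitute known values:
  E[X_{t+1} | ...] = (-0.863) * (-6)
                   = 5.1780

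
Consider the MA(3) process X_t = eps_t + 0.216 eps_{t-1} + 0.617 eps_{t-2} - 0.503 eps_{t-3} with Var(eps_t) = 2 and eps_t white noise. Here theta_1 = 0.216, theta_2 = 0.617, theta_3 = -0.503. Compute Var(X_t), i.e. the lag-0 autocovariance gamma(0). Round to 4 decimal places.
\gamma(0) = 3.3607

For an MA(q) process X_t = eps_t + sum_i theta_i eps_{t-i} with
Var(eps_t) = sigma^2, the variance is
  gamma(0) = sigma^2 * (1 + sum_i theta_i^2).
  sum_i theta_i^2 = (0.216)^2 + (0.617)^2 + (-0.503)^2 = 0.046656 + 0.380689 + 0.253009 = 0.680354.
  gamma(0) = 2 * (1 + 0.680354) = 2 * 1.680354 = 3.360708, which rounds to 3.3607.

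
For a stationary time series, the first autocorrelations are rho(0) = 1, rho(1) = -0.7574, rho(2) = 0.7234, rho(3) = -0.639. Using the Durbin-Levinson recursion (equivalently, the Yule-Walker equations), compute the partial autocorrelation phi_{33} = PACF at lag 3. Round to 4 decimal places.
\phi_{33} = -0.0469

The PACF at lag k is phi_{kk}, the last component of the solution
to the Yule-Walker system G_k phi = r_k where
  (G_k)_{ij} = rho(|i - j|), (r_k)_i = rho(i), i,j = 1..k.
Equivalently, Durbin-Levinson gives phi_{kk} iteratively:
  phi_{11} = rho(1)
  phi_{kk} = [rho(k) - sum_{j=1..k-1} phi_{k-1,j} rho(k-j)]
            / [1 - sum_{j=1..k-1} phi_{k-1,j} rho(j)],
  phi_{k,j} = phi_{k-1,j} - phi_{kk} phi_{k-1,k-j},  j = 1..k-1.
Step k = 1:
  phi_11 = rho(1) = -0.7574.
Step k = 2:
  phi_22 = [rho(2) - phi_11 rho(1)] / [1 - phi_11 rho(1)] = [0.7234 - (-0.7574)(-0.7574)] / [1 - (-0.7574)(-0.7574)]
         = 0.14974524 / 0.42634524 = 0.35123.
  Update: phi_21 = phi_11 - phi_22 phi_11 = -0.7574 - (0.35123)(-0.7574) = -0.491378.
Step k = 3:
  phi_33 = [rho(3) - phi_21 rho(2) - phi_22 rho(1)] / [1 - phi_21 rho(1) - phi_22 rho(2)]
    numerator   = -0.639 - (-0.491378)(0.7234) - (0.35123)(-0.7574) = -0.01751526
    denominator = 1 - (-0.491378)(-0.7574) - (0.35123)(0.7234) = 0.37375022
  phi_33 = -0.01751526 / 0.37375022 = -0.0469.
Therefore phi_{33} = -0.0469.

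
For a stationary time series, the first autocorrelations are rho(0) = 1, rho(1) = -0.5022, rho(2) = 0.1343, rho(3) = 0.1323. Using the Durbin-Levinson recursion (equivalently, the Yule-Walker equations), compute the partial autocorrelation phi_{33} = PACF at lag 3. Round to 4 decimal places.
\phi_{33} = 0.1799

The PACF at lag k is phi_{kk}, the last component of the solution
to the Yule-Walker system G_k phi = r_k where
  (G_k)_{ij} = rho(|i - j|), (r_k)_i = rho(i), i,j = 1..k.
Equivalently, Durbin-Levinson gives phi_{kk} iteratively:
  phi_{11} = rho(1)
  phi_{kk} = [rho(k) - sum_{j=1..k-1} phi_{k-1,j} rho(k-j)]
            / [1 - sum_{j=1..k-1} phi_{k-1,j} rho(j)],
  phi_{k,j} = phi_{k-1,j} - phi_{kk} phi_{k-1,k-j},  j = 1..k-1.
Step k = 1:
  phi_11 = rho(1) = -0.5022.
Step k = 2:
  phi_22 = [rho(2) - phi_11 rho(1)] / [1 - phi_11 rho(1)] = [0.1343 - (-0.5022)(-0.5022)] / [1 - (-0.5022)(-0.5022)]
         = -0.11790484 / 0.74779516 = -0.15767.
  Update: phi_21 = phi_11 - phi_22 phi_11 = -0.5022 - (-0.15767)(-0.5022) = -0.581382.
Step k = 3:
  phi_33 = [rho(3) - phi_21 rho(2) - phi_22 rho(1)] / [1 - phi_21 rho(1) - phi_22 rho(2)]
    numerator   = 0.1323 - (-0.581382)(0.1343) - (-0.15767)(-0.5022) = 0.13119772
    denominator = 1 - (-0.581382)(-0.5022) - (-0.15767)(0.1343) = 0.72920511
  phi_33 = 0.13119772 / 0.72920511 = 0.1799.
Therefore phi_{33} = 0.1799.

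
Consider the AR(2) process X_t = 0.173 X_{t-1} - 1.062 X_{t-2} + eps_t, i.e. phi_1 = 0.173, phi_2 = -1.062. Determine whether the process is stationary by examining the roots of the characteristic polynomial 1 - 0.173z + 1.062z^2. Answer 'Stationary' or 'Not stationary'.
\text{Not stationary}

The AR(p) characteristic polynomial is P(z) = 1 - 0.173z + 1.062z^2.
Stationarity requires all roots to lie outside the unit circle, i.e. |z| > 1 for every root.
Set 1 + (-0.173) z + (1.062) z^2 = 0, i.e. a z^2 + b z + c = 0 with a = 1.062, b = -0.173, c = 1.
Discriminant D = b^2 - 4ac = (-0.173)^2 - 4*(1.062)*1 = 0.029929 - (4.248) = -4.218071.
D < 0, so the roots are the complex-conjugate pair z = (-b +/- i sqrt(-D)) / (2a) = 0.0815 +/- 0.9669i.
For a conjugate pair |z|^2 = z * conj(z) = (product of roots) = c/a = 1/(1.062) = 0.94162, so |z| = sqrt(0.94162) = 0.9704 for both roots.
Moduli of all roots: 0.9704, 0.9704.
All moduli strictly greater than 1? No.
Verdict: Not stationary.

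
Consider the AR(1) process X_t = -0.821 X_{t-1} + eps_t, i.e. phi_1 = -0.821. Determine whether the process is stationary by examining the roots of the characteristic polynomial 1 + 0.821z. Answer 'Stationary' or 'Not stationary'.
\text{Stationary}

The AR(p) characteristic polynomial is P(z) = 1 + 0.821z.
Stationarity requires all roots to lie outside the unit circle, i.e. |z| > 1 for every root.
This is linear in z: 1 + (0.821) z = 0  =>  z = -1/(0.821) = -1.218027,  |z| = 1.218027.
Moduli of all roots: 1.2180.
All moduli strictly greater than 1? Yes.
Verdict: Stationary.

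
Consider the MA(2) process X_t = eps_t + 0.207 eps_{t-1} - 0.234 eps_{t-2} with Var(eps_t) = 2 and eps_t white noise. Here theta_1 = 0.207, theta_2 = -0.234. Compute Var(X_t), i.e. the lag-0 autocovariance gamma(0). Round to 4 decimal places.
\gamma(0) = 2.1952

For an MA(q) process X_t = eps_t + sum_i theta_i eps_{t-i} with
Var(eps_t) = sigma^2, the variance is
  gamma(0) = sigma^2 * (1 + sum_i theta_i^2).
  sum_i theta_i^2 = (0.207)^2 + (-0.234)^2 = 0.042849 + 0.054756 = 0.097605.
  gamma(0) = 2 * (1 + 0.097605) = 2 * 1.097605 = 2.19521, which rounds to 2.1952.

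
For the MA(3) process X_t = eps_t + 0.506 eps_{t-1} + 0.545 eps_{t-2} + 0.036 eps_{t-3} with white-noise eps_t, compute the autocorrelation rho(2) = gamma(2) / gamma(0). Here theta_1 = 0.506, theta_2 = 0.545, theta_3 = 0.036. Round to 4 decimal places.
\rho(2) = 0.3623

For an MA(q) process with theta_0 = 1, the autocovariance is
  gamma(k) = sigma^2 * sum_{i=0..q-k} theta_i * theta_{i+k},
and rho(k) = gamma(k) / gamma(0). Sigma^2 cancels.
  numerator   = (1)*(0.545) + (0.506)*(0.036) = 0.563216.
  denominator = (1)^2 + (0.506)^2 + (0.545)^2 + (0.036)^2 = 1.554357.
  rho(2) = 0.563216 / 1.554357 = 0.3623.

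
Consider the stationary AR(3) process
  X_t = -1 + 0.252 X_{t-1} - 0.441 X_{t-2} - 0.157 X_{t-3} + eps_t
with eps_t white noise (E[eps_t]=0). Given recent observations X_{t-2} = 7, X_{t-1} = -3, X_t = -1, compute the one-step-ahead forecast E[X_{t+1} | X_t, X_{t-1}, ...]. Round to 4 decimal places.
E[X_{t+1} \mid \mathcal F_t] = -1.0280

For an AR(p) model X_t = c + sum_i phi_i X_{t-i} + eps_t, the
one-step-ahead conditional mean is
  E[X_{t+1} | X_t, ...] = c + sum_i phi_i X_{t+1-i}.
Substitute known values:
  E[X_{t+1} | ...] = -1 + (0.252) * (-1) + (-0.441) * (-3) + (-0.157) * (7)
                   = -1.0280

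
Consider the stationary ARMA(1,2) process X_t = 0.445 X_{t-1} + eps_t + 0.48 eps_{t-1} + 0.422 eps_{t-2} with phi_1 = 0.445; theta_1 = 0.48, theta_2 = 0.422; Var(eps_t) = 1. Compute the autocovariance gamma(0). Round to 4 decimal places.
\gamma(0) = 2.7221

Multiply the model equation by X_{t-k} and take expectations. With theta_0 = psi_0 = 1 and psi_j the MA(infinity) weights, this gives
  gamma(k) - sum_i phi_i gamma(k-i) = c_k,
  c_k = sigma^2 * sum_{j=k..q} theta_j psi_{j-k}   (c_k = 0 for k > q),
using gamma(-m) = gamma(m).
psi-weights needed (psi_j = theta_j + sum_i phi_i psi_{j-i}):
  psi_1 = theta_1 + phi_1 = 0.48 + (0.445) = 0.925
  psi_2 = theta_2 + phi_1 psi_1 = 0.422 + (0.445)(0.925) = 0.833625
Right-hand sides:
  c_0 = sigma^2 (1 + theta_1 psi_1 + theta_2 psi_2) = 1 * (1 + (0.48)(0.925) + (0.422)(0.833625)) = 1 * 1.79579 = 1.79579
  c_1 = sigma^2 (theta_1 + theta_2 psi_1) = 1 * (0.48 + (0.422)(0.925)) = 0.87035
  c_2 = sigma^2 theta_2 = 1 * (0.422) = 0.422
Equations for k = 0 and k = 1 (AR order 1):
  gamma(0) = phi_1 gamma(1) + c_0
  gamma(1) = phi_1 gamma(0) + c_1
Substituting the second into the first: gamma(0) (1 - phi_1^2) = c_0 + phi_1 c_1, so
  gamma(0) = (c_0 + phi_1 c_1) / (1 - phi_1^2) = (1.79579 + (0.445)(0.87035)) / (1 - (0.445)^2) = 2.183095 / 0.801975 = 2.722149.
Therefore gamma(0) = 2.7221 (to 4 decimal places).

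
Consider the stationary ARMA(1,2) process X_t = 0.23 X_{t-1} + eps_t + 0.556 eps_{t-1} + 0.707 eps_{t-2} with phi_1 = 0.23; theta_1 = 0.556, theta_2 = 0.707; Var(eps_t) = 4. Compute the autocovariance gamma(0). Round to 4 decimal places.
\gamma(0) = 9.7999

Multiply the model equation by X_{t-k} and take expectations. With theta_0 = psi_0 = 1 and psi_j the MA(infinity) weights, this gives
  gamma(k) - sum_i phi_i gamma(k-i) = c_k,
  c_k = sigma^2 * sum_{j=k..q} theta_j psi_{j-k}   (c_k = 0 for k > q),
using gamma(-m) = gamma(m).
psi-weights needed (psi_j = theta_j + sum_i phi_i psi_{j-i}):
  psi_1 = theta_1 + phi_1 = 0.556 + (0.23) = 0.786
  psi_2 = theta_2 + phi_1 psi_1 = 0.707 + (0.23)(0.786) = 0.88778
Right-hand sides:
  c_0 = sigma^2 (1 + theta_1 psi_1 + theta_2 psi_2) = 4 * (1 + (0.556)(0.786) + (0.707)(0.88778)) = 4 * 2.064676 = 8.258706
  c_1 = sigma^2 (theta_1 + theta_2 psi_1) = 4 * (0.556 + (0.707)(0.786)) = 4.446808
  c_2 = sigma^2 theta_2 = 4 * (0.707) = 2.828
Equations for k = 0 and k = 1 (AR order 1):
  gamma(0) = phi_1 gamma(1) + c_0
  gamma(1) = phi_1 gamma(0) + c_1
Substituting the second into the first: gamma(0) (1 - phi_1^2) = c_0 + phi_1 c_1, so
  gamma(0) = (c_0 + phi_1 c_1) / (1 - phi_1^2) = (8.258706 + (0.23)(4.446808)) / (1 - (0.23)^2) = 9.281472 / 0.9471 = 9.799886.
Therefore gamma(0) = 9.7999 (to 4 decimal places).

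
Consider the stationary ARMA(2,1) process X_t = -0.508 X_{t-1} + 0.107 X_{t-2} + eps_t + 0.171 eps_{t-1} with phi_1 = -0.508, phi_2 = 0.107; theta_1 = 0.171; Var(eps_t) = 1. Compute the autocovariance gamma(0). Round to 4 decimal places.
\gamma(0) = 1.2483

Multiply the model equation by X_{t-k} and take expectations. With theta_0 = psi_0 = 1 and psi_j the MA(infinity) weights, this gives
  gamma(k) - sum_i phi_i gamma(k-i) = c_k,
  c_k = sigma^2 * sum_{j=k..q} theta_j psi_{j-k}   (c_k = 0 for k > q),
using gamma(-m) = gamma(m).
psi-weights needed (psi_j = theta_j + sum_i phi_i psi_{j-i}):
  psi_1 = theta_1 + phi_1 = 0.171 + (-0.508) = -0.337
Right-hand sides:
  c_0 = sigma^2 (1 + theta_1 psi_1) = 1 * (1 + (0.171)(-0.337)) = 1 * 0.942373 = 0.942373
  c_1 = sigma^2 theta_1 = 1 * (0.171) = 0.171
  c_2 = 0
Equations for k = 0, 1, 2 (AR order 2, c_2 = 0):
  (E0) gamma(0) = phi_1 gamma(1) + phi_2 gamma(2) + c_0
  (E1) gamma(1) = phi_1 gamma(0) + phi_2 gamma(1) + c_1
  (E2) gamma(2) = phi_1 gamma(1) + phi_2 gamma(0)
From (E1): gamma(1) = A gamma(0) + B with
  A = phi_1 / (1 - phi_2) = -0.508 / 0.893 = -0.568869,   B = c_1 / (1 - phi_2) = 0.171 / 0.893 = 0.191489.
Insert (E2) into (E0): gamma(0) (1 - phi_2^2) = phi_1 (1 + phi_2) gamma(1) + c_0.
  phi_1 (1 + phi_2) = (-0.508)(1.107) = -0.562356,   1 - phi_2^2 = 0.988551.
Replace gamma(1) by A gamma(0) + B and collect gamma(0):
  gamma(0) [0.988551 - (-0.562356)(-0.568869)] = (-0.562356)(0.191489) + 0.942373
  gamma(0) * 0.668644 = 0.834688
  gamma(0) = 0.834688 / 0.668644 = 1.248329.
Therefore gamma(0) = 1.2483 (to 4 decimal places).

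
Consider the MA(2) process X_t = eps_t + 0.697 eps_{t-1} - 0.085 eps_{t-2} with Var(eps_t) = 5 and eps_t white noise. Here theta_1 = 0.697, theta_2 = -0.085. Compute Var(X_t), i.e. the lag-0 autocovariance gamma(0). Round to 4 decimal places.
\gamma(0) = 7.4652

For an MA(q) process X_t = eps_t + sum_i theta_i eps_{t-i} with
Var(eps_t) = sigma^2, the variance is
  gamma(0) = sigma^2 * (1 + sum_i theta_i^2).
  sum_i theta_i^2 = (0.697)^2 + (-0.085)^2 = 0.485809 + 0.007225 = 0.493034.
  gamma(0) = 5 * (1 + 0.493034) = 5 * 1.493034 = 7.46517, which rounds to 7.4652.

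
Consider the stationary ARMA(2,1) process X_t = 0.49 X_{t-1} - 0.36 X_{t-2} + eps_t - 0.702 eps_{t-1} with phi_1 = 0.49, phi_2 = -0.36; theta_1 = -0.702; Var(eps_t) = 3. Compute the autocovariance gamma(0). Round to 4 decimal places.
\gamma(0) = 3.9092

Multiply the model equation by X_{t-k} and take expectations. With theta_0 = psi_0 = 1 and psi_j the MA(infinity) weights, this gives
  gamma(k) - sum_i phi_i gamma(k-i) = c_k,
  c_k = sigma^2 * sum_{j=k..q} theta_j psi_{j-k}   (c_k = 0 for k > q),
using gamma(-m) = gamma(m).
psi-weights needed (psi_j = theta_j + sum_i phi_i psi_{j-i}):
  psi_1 = theta_1 + phi_1 = -0.702 + (0.49) = -0.212
Right-hand sides:
  c_0 = sigma^2 (1 + theta_1 psi_1) = 3 * (1 + (-0.702)(-0.212)) = 3 * 1.148824 = 3.446472
  c_1 = sigma^2 theta_1 = 3 * (-0.702) = -2.106
  c_2 = 0
Equations for k = 0, 1, 2 (AR order 2, c_2 = 0):
  (E0) gamma(0) = phi_1 gamma(1) + phi_2 gamma(2) + c_0
  (E1) gamma(1) = phi_1 gamma(0) + phi_2 gamma(1) + c_1
  (E2) gamma(2) = phi_1 gamma(1) + phi_2 gamma(0)
From (E1): gamma(1) = A gamma(0) + B with
  A = phi_1 / (1 - phi_2) = 0.49 / 1.36 = 0.360294,   B = c_1 / (1 - phi_2) = -2.106 / 1.36 = -1.548529.
Insert (E2) into (E0): gamma(0) (1 - phi_2^2) = phi_1 (1 + phi_2) gamma(1) + c_0.
  phi_1 (1 + phi_2) = (0.49)(0.64) = 0.3136,   1 - phi_2^2 = 0.8704.
Replace gamma(1) by A gamma(0) + B and collect gamma(0):
  gamma(0) [0.8704 - (0.3136)(0.360294)] = (0.3136)(-1.548529) + 3.446472
  gamma(0) * 0.757412 = 2.960853
  gamma(0) = 2.960853 / 0.757412 = 3.909172.
Therefore gamma(0) = 3.9092 (to 4 decimal places).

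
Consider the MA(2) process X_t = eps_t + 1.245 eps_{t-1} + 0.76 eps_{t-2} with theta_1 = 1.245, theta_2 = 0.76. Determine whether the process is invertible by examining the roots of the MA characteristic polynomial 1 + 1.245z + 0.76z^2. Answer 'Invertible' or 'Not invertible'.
\text{Invertible}

The MA(q) characteristic polynomial is P(z) = 1 + 1.245z + 0.76z^2.
Invertibility requires all roots to lie outside the unit circle, i.e. |z| > 1 for every root.
Set 1 + (1.245) z + (0.76) z^2 = 0, i.e. a z^2 + b z + c = 0 with a = 0.76, b = 1.245, c = 1.
Discriminant D = b^2 - 4ac = (1.245)^2 - 4*(0.76)*1 = 1.550025 - (3.04) = -1.489975.
D < 0, so the roots are the complex-conjugate pair z = (-b +/- i sqrt(-D)) / (2a) = -0.8191 +/- 0.8031i.
For a conjugate pair |z|^2 = z * conj(z) = (product of roots) = c/a = 1/(0.76) = 1.315789, so |z| = sqrt(1.315789) = 1.1471 for both roots.
Moduli of all roots: 1.1471, 1.1471.
All moduli strictly greater than 1? Yes.
Verdict: Invertible.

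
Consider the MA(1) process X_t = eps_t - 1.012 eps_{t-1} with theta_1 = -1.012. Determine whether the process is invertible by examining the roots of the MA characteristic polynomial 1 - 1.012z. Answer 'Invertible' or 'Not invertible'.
\text{Not invertible}

The MA(q) characteristic polynomial is P(z) = 1 - 1.012z.
Invertibility requires all roots to lie outside the unit circle, i.e. |z| > 1 for every root.
This is linear in z: 1 + (-1.012) z = 0  =>  z = -1/(-1.012) = 0.988142,  |z| = 0.988142.
Moduli of all roots: 0.9881.
All moduli strictly greater than 1? No.
Verdict: Not invertible.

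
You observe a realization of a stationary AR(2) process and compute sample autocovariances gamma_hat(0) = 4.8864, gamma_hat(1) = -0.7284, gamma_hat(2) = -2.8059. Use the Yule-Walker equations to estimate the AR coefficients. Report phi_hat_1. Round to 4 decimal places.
\hat\phi_{1} = -0.2400

The Yule-Walker equations for an AR(p) process read, in matrix form,
  Gamma_p phi = r_p,   with   (Gamma_p)_{ij} = gamma(|i - j|),
                       (r_p)_i = gamma(i),   i,j = 1..p.
Substitute the sample gammas (Toeplitz matrix and right-hand side of size 2):
  Gamma_p = [[4.8864, -0.7284], [-0.7284, 4.8864]]
  r_p     = [-0.7284, -2.8059]
Written out:
  4.8864 phi_1 - 0.7284 phi_2 = -0.7284
  -0.7284 phi_1 + 4.8864 phi_2 = -2.8059
Solve by Cramer's rule:
  det = gamma(0)^2 - gamma(1)^2 = (4.8864)^2 - (-0.7284)^2 = 23.87690496 - 0.53056656 = 23.3463384
  phi_hat_1 = [gamma(1) gamma(0) - gamma(1) gamma(2)] / det = [(-0.7284)(4.8864) - (-0.7284)(-2.8059)] / 23.3463384 = -5.60307132 / 23.3463384 = -0.24
  phi_hat_2 = [gamma(0) gamma(2) - gamma(1)^2] / det = [(4.8864)(-2.8059) - (-0.7284)^2] / 23.3463384 = -14.24131632 / 23.3463384 = -0.61
So phi_hat = [-0.2400, -0.6100].
Therefore phi_hat_1 = -0.2400.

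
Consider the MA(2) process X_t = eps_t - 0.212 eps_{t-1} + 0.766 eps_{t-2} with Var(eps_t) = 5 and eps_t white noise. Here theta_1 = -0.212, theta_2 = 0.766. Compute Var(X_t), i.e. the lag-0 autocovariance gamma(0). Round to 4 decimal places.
\gamma(0) = 8.1585

For an MA(q) process X_t = eps_t + sum_i theta_i eps_{t-i} with
Var(eps_t) = sigma^2, the variance is
  gamma(0) = sigma^2 * (1 + sum_i theta_i^2).
  sum_i theta_i^2 = (-0.212)^2 + (0.766)^2 = 0.044944 + 0.586756 = 0.6317.
  gamma(0) = 5 * (1 + 0.6317) = 5 * 1.6317 = 8.1585.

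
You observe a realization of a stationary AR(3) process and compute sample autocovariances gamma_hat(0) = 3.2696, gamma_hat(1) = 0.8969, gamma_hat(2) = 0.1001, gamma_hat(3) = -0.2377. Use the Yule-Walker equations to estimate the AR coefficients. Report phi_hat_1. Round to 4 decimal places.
\hat\phi_{1} = 0.2840

The Yule-Walker equations for an AR(p) process read, in matrix form,
  Gamma_p phi = r_p,   with   (Gamma_p)_{ij} = gamma(|i - j|),
                       (r_p)_i = gamma(i),   i,j = 1..p.
Substitute the sample gammas (Toeplitz matrix and right-hand side of size 3):
  Gamma_p = [[3.2696, 0.8969, 0.1001], [0.8969, 3.2696, 0.8969], [0.1001, 0.8969, 3.2696]]
  r_p     = [0.8969, 0.1001, -0.2377]
Written out (R1..R3):
  (R1) 3.2696 phi_1 + 0.8969 phi_2 + 0.1001 phi_3 = 0.8969
  (R2) 0.8969 phi_1 + 3.2696 phi_2 + 0.8969 phi_3 = 0.1001
  (R3) 0.1001 phi_1 + 0.8969 phi_2 + 3.2696 phi_3 = -0.2377
Gaussian elimination:
  R2 <- R2 - (0.8969/3.2696) R1 = R2 - (0.274315) R1:  3.023567 phi_2 + 0.869441 phi_3 = -0.145933
  R3 <- R3 - (0.1001/3.2696) R1 = R3 - (0.030615) R1:  0.869441 phi_2 + 3.266535 phi_3 = -0.265159
  R3 <- R3 - (0.869441/3.023567) R2 = R3 - (0.287555) R2:  3.016523 phi_3 = -0.223195
Back-substitution:
  phi_hat_3 = -0.223195 / 3.016523 = -0.073991
  phi_hat_2 = (-0.145933 - (0.869441)(-0.073991)) / 3.023567 = -0.026989
  phi_hat_1 = (0.8969 - (0.8969)(-0.026989) - (0.1001)(-0.073991)) / 3.2696 = 0.283984
So phi_hat = [0.2840, -0.0270, -0.0740].
Therefore phi_hat_1 = 0.2840.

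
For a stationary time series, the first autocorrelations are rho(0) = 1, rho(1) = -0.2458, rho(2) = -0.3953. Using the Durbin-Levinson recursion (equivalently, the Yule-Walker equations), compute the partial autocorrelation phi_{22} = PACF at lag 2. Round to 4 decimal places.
\phi_{22} = -0.4850

The PACF at lag k is phi_{kk}, the last component of the solution
to the Yule-Walker system G_k phi = r_k where
  (G_k)_{ij} = rho(|i - j|), (r_k)_i = rho(i), i,j = 1..k.
Equivalently, Durbin-Levinson gives phi_{kk} iteratively:
  phi_{11} = rho(1)
  phi_{kk} = [rho(k) - sum_{j=1..k-1} phi_{k-1,j} rho(k-j)]
            / [1 - sum_{j=1..k-1} phi_{k-1,j} rho(j)],
  phi_{k,j} = phi_{k-1,j} - phi_{kk} phi_{k-1,k-j},  j = 1..k-1.
Step k = 1:
  phi_11 = rho(1) = -0.2458.
Step k = 2:
  phi_22 = [rho(2) - phi_11 rho(1)] / [1 - phi_11 rho(1)] = [-0.3953 - (-0.2458)(-0.2458)] / [1 - (-0.2458)(-0.2458)]
         = -0.45571764 / 0.93958236 = -0.485.
Therefore phi_{22} = -0.4850.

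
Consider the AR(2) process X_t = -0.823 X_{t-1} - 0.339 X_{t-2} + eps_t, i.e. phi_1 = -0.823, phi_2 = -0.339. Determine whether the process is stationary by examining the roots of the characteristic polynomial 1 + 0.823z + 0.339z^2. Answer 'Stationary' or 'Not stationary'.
\text{Stationary}

The AR(p) characteristic polynomial is P(z) = 1 + 0.823z + 0.339z^2.
Stationarity requires all roots to lie outside the unit circle, i.e. |z| > 1 for every root.
Set 1 + (0.823) z + (0.339) z^2 = 0, i.e. a z^2 + b z + c = 0 with a = 0.339, b = 0.823, c = 1.
Discriminant D = b^2 - 4ac = (0.823)^2 - 4*(0.339)*1 = 0.677329 - (1.356) = -0.678671.
D < 0, so the roots are the complex-conjugate pair z = (-b +/- i sqrt(-D)) / (2a) = -1.2139 +/- 1.2151i.
For a conjugate pair |z|^2 = z * conj(z) = (product of roots) = c/a = 1/(0.339) = 2.949853, so |z| = sqrt(2.949853) = 1.7175 for both roots.
Moduli of all roots: 1.7175, 1.7175.
All moduli strictly greater than 1? Yes.
Verdict: Stationary.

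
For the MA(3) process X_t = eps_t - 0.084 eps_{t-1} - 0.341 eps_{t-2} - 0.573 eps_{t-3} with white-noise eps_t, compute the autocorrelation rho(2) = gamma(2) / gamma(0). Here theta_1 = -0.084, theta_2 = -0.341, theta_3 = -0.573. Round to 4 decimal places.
\rho(2) = -0.2017

For an MA(q) process with theta_0 = 1, the autocovariance is
  gamma(k) = sigma^2 * sum_{i=0..q-k} theta_i * theta_{i+k},
and rho(k) = gamma(k) / gamma(0). Sigma^2 cancels.
  numerator   = (1)*(-0.341) + (-0.084)*(-0.573) = -0.292868.
  denominator = (1)^2 + (-0.084)^2 + (-0.341)^2 + (-0.573)^2 = 1.451666.
  rho(2) = -0.292868 / 1.451666 = -0.2017.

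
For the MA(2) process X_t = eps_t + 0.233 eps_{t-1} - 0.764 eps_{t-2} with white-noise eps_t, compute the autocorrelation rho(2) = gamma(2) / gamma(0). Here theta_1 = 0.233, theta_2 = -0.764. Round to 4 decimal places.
\rho(2) = -0.4664

For an MA(q) process with theta_0 = 1, the autocovariance is
  gamma(k) = sigma^2 * sum_{i=0..q-k} theta_i * theta_{i+k},
and rho(k) = gamma(k) / gamma(0). Sigma^2 cancels.
  numerator   = (1)*(-0.764) = -0.764.
  denominator = (1)^2 + (0.233)^2 + (-0.764)^2 = 1.637985.
  rho(2) = -0.764 / 1.637985 = -0.4664.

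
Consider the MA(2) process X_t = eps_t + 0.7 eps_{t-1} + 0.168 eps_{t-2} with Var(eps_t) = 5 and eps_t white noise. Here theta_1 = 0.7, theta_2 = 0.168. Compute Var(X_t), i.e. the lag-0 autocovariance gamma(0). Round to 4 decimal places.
\gamma(0) = 7.5911

For an MA(q) process X_t = eps_t + sum_i theta_i eps_{t-i} with
Var(eps_t) = sigma^2, the variance is
  gamma(0) = sigma^2 * (1 + sum_i theta_i^2).
  sum_i theta_i^2 = (0.7)^2 + (0.168)^2 = 0.49 + 0.028224 = 0.518224.
  gamma(0) = 5 * (1 + 0.518224) = 5 * 1.518224 = 7.59112, which rounds to 7.5911.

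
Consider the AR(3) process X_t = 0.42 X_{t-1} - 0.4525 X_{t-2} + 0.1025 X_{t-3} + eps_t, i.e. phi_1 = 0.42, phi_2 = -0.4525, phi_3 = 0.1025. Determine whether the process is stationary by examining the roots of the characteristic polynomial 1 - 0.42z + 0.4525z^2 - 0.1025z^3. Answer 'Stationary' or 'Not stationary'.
\text{Stationary}

The AR(p) characteristic polynomial is P(z) = 1 - 0.42z + 0.4525z^2 - 0.1025z^3.
Stationarity requires all roots to lie outside the unit circle, i.e. |z| > 1 for every root.
Degree 3: look for a simple real root z0 first, then factor out (1 - z/z0) and solve the remaining quadratic.
Testing z0 = 4: P(4) = 1 + (-0.42)(4) + (0.4525)(4)^2 + (-0.1025)(4)^3
  = 1 + (-1.68) + (7.24) + (-6.56) = 0.  So z_0 = 4 is a root, |z_0| = 4.
Divide out the factor (1 - 0.25 z) = (1 - z/z0) (since 1/z0 = 0.25):
  P(z) = (1 - 0.25 z)(1 + (-0.17) z + (0.41) z^2)
  [check: z-coef -0.17 - (0.25) = -0.42; z^2-coef 0.41 - (0.25)(-0.17) = 0.4525; z^3-coef -(0.25)(0.41) = -0.1025.]
Remaining roots from the quadratic factor 1 + (-0.17) z + (0.41) z^2:
  Set 1 + (-0.17) z + (0.41) z^2 = 0, i.e. a z^2 + b z + c = 0 with a = 0.41, b = -0.17, c = 1.
  Discriminant D = b^2 - 4ac = (-0.17)^2 - 4*(0.41)*1 = 0.0289 - (1.64) = -1.6111.
  D < 0, so the roots are the complex-conjugate pair z = (-b +/- i sqrt(-D)) / (2a) = 0.2073 +/- 1.5479i.
  For a conjugate pair |z|^2 = z * conj(z) = (product of roots) = c/a = 1/(0.41) = 2.439024, so |z| = sqrt(2.439024) = 1.5617 for both roots.
Moduli of all roots: 4.0000, 1.5617, 1.5617.
All moduli strictly greater than 1? Yes.
Verdict: Stationary.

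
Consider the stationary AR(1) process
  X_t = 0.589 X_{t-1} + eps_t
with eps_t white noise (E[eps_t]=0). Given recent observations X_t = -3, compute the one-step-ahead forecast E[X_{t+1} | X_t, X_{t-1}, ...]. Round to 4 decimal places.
E[X_{t+1} \mid \mathcal F_t] = -1.7670

For an AR(p) model X_t = c + sum_i phi_i X_{t-i} + eps_t, the
one-step-ahead conditional mean is
  E[X_{t+1} | X_t, ...] = c + sum_i phi_i X_{t+1-i}.
Substitute known values:
  E[X_{t+1} | ...] = (0.589) * (-3)
                   = -1.7670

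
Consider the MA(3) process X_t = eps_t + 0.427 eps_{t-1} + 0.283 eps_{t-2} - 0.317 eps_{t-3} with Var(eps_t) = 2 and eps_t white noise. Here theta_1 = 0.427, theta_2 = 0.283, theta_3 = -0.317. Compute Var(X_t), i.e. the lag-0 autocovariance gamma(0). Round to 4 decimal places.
\gamma(0) = 2.7258

For an MA(q) process X_t = eps_t + sum_i theta_i eps_{t-i} with
Var(eps_t) = sigma^2, the variance is
  gamma(0) = sigma^2 * (1 + sum_i theta_i^2).
  sum_i theta_i^2 = (0.427)^2 + (0.283)^2 + (-0.317)^2 = 0.182329 + 0.080089 + 0.100489 = 0.362907.
  gamma(0) = 2 * (1 + 0.362907) = 2 * 1.362907 = 2.725814, which rounds to 2.7258.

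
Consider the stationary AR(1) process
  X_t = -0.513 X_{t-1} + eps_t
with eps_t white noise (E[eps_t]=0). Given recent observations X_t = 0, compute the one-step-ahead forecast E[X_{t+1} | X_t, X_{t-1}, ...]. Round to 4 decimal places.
E[X_{t+1} \mid \mathcal F_t] = 0.0000

For an AR(p) model X_t = c + sum_i phi_i X_{t-i} + eps_t, the
one-step-ahead conditional mean is
  E[X_{t+1} | X_t, ...] = c + sum_i phi_i X_{t+1-i}.
Substitute known values:
  E[X_{t+1} | ...] = (-0.513) * (0)
                   = 0.0000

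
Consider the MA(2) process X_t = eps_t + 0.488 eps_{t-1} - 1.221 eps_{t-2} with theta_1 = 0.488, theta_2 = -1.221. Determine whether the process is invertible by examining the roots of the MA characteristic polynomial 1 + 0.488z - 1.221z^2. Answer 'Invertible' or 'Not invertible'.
\text{Not invertible}

The MA(q) characteristic polynomial is P(z) = 1 + 0.488z - 1.221z^2.
Invertibility requires all roots to lie outside the unit circle, i.e. |z| > 1 for every root.
Set 1 + (0.488) z + (-1.221) z^2 = 0, i.e. a z^2 + b z + c = 0 with a = -1.221, b = 0.488, c = 1.
Discriminant D = b^2 - 4ac = (0.488)^2 - 4*(-1.221)*1 = 0.238144 - (-4.884) = 5.122144.
D >= 0, so the roots are real: z = (-b +/- sqrt(D)) / (2a) = (-0.488 +/- 2.263215) / (-2.442).
  z_1 = (-0.488 + 2.263215) / (-2.442) = -0.727,   |z_1| = 0.727.
  z_2 = (-0.488 - 2.263215) / (-2.442) = 1.1266,   |z_2| = 1.1266.
Moduli of all roots: 0.7270, 1.1266.
All moduli strictly greater than 1? No.
Verdict: Not invertible.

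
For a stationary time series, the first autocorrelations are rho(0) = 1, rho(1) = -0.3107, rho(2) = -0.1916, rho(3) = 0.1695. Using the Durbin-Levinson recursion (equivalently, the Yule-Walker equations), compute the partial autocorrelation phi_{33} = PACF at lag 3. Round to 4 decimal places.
\phi_{33} = -0.0100

The PACF at lag k is phi_{kk}, the last component of the solution
to the Yule-Walker system G_k phi = r_k where
  (G_k)_{ij} = rho(|i - j|), (r_k)_i = rho(i), i,j = 1..k.
Equivalently, Durbin-Levinson gives phi_{kk} iteratively:
  phi_{11} = rho(1)
  phi_{kk} = [rho(k) - sum_{j=1..k-1} phi_{k-1,j} rho(k-j)]
            / [1 - sum_{j=1..k-1} phi_{k-1,j} rho(j)],
  phi_{k,j} = phi_{k-1,j} - phi_{kk} phi_{k-1,k-j},  j = 1..k-1.
Step k = 1:
  phi_11 = rho(1) = -0.3107.
Step k = 2:
  phi_22 = [rho(2) - phi_11 rho(1)] / [1 - phi_11 rho(1)] = [-0.1916 - (-0.3107)(-0.3107)] / [1 - (-0.3107)(-0.3107)]
         = -0.28813449 / 0.90346551 = -0.318921.
  Update: phi_21 = phi_11 - phi_22 phi_11 = -0.3107 - (-0.318921)(-0.3107) = -0.409789.
Step k = 3:
  phi_33 = [rho(3) - phi_21 rho(2) - phi_22 rho(1)] / [1 - phi_21 rho(1) - phi_22 rho(2)]
    numerator   = 0.1695 - (-0.409789)(-0.1916) - (-0.318921)(-0.3107) = -0.00810443
    denominator = 1 - (-0.409789)(-0.3107) - (-0.318921)(-0.1916) = 0.81157325
  phi_33 = -0.00810443 / 0.81157325 = -0.01.
Therefore phi_{33} = -0.0100.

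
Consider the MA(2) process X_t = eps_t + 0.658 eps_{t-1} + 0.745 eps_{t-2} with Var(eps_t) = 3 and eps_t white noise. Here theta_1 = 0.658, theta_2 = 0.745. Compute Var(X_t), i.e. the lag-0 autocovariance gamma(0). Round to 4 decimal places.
\gamma(0) = 5.9640

For an MA(q) process X_t = eps_t + sum_i theta_i eps_{t-i} with
Var(eps_t) = sigma^2, the variance is
  gamma(0) = sigma^2 * (1 + sum_i theta_i^2).
  sum_i theta_i^2 = (0.658)^2 + (0.745)^2 = 0.432964 + 0.555025 = 0.987989.
  gamma(0) = 3 * (1 + 0.987989) = 3 * 1.987989 = 5.963967, which rounds to 5.9640.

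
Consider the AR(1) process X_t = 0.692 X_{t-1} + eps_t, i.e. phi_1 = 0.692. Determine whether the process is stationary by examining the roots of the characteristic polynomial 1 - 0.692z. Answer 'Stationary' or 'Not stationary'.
\text{Stationary}

The AR(p) characteristic polynomial is P(z) = 1 - 0.692z.
Stationarity requires all roots to lie outside the unit circle, i.e. |z| > 1 for every root.
This is linear in z: 1 + (-0.692) z = 0  =>  z = -1/(-0.692) = 1.445087,  |z| = 1.445087.
Moduli of all roots: 1.4451.
All moduli strictly greater than 1? Yes.
Verdict: Stationary.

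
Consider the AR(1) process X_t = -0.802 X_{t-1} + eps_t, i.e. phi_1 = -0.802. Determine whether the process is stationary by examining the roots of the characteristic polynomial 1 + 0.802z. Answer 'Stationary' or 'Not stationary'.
\text{Stationary}

The AR(p) characteristic polynomial is P(z) = 1 + 0.802z.
Stationarity requires all roots to lie outside the unit circle, i.e. |z| > 1 for every root.
This is linear in z: 1 + (0.802) z = 0  =>  z = -1/(0.802) = -1.246883,  |z| = 1.246883.
Moduli of all roots: 1.2469.
All moduli strictly greater than 1? Yes.
Verdict: Stationary.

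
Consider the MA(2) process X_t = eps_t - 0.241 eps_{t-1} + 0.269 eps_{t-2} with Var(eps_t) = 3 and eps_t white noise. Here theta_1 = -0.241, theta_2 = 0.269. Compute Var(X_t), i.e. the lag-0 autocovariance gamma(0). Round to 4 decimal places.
\gamma(0) = 3.3913

For an MA(q) process X_t = eps_t + sum_i theta_i eps_{t-i} with
Var(eps_t) = sigma^2, the variance is
  gamma(0) = sigma^2 * (1 + sum_i theta_i^2).
  sum_i theta_i^2 = (-0.241)^2 + (0.269)^2 = 0.058081 + 0.072361 = 0.130442.
  gamma(0) = 3 * (1 + 0.130442) = 3 * 1.130442 = 3.391326, which rounds to 3.3913.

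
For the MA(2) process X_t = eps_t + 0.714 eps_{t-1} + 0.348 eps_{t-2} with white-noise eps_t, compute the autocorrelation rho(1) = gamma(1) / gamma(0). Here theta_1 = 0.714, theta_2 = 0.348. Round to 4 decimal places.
\rho(1) = 0.5901

For an MA(q) process with theta_0 = 1, the autocovariance is
  gamma(k) = sigma^2 * sum_{i=0..q-k} theta_i * theta_{i+k},
and rho(k) = gamma(k) / gamma(0). Sigma^2 cancels.
  numerator   = (1)*(0.714) + (0.714)*(0.348) = 0.962472.
  denominator = (1)^2 + (0.714)^2 + (0.348)^2 = 1.6309.
  rho(1) = 0.962472 / 1.6309 = 0.5901.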